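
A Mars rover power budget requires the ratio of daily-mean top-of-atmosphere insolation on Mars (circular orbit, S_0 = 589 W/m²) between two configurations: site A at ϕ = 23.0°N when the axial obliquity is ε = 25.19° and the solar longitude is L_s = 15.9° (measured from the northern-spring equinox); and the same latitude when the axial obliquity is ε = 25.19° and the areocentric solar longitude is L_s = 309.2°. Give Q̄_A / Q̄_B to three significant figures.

— Configuration A (ϕ=+23.0°):
Solar declination: sin δ = sin ε · sin L_s = sin 25.19° × sin 15.9° = 0.11660, so δ = +6.696°.
cos h₀ = −tan(+23.0°) tan(+6.696°) = -0.0498, h₀ = 1.6207 rad.
Bracket: h₀ sin ϕ sin δ + cos ϕ cos δ sin h₀ = 1.6207×0.39073×0.11660 + 0.92050×0.99318×0.99876 = 0.073838 + 0.913089 = 0.986927.
Q̄ = (S_0/π) × [bracket] = (589/π) × 0.986927 = 185.03 W/m².
— Configuration B (ϕ=+23.0°):
sin δ = sin 25.19° × sin 309.2° = -0.32983, so δ = -19.259°.
cos h₀ = −tan(+23.0°) tan(-19.259°) = 0.1483, h₀ = 1.4219 rad.
Bracket: h₀ sin ϕ sin δ + cos ϕ cos δ sin h₀ = 1.4219×0.39073×-0.32983 + 0.92050×0.94404×0.98894 = -0.183247 + 0.859378 = 0.676131.
Q̄ = (S_0/π) × [bracket] = (589/π) × 0.676131 = 126.76 W/m².
Ratio Q̄_A / Q̄_B = 185.03 / 126.76 = 1.460.

Q̄_A / Q̄_B ≈ 1.46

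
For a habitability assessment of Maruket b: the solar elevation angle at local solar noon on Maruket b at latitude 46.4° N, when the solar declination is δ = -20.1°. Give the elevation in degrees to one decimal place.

At local noon the hour angle is zero, so the zenith angle equals |φ − δ| = |+46.4° − (-20.100°)| = 66.500°.
Elevation = 90° − 66.500° = 23.5°.

23.5°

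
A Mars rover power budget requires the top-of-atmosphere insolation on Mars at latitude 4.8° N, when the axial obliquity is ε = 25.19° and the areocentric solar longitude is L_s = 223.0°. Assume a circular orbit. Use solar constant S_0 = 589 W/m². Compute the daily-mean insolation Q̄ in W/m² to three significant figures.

Q̄ ≈ 172 W/m²

sin δ = sin 25.19° × sin 223.0° = -0.29027, so δ = -16.874°.
cos h₀ = −tan(+4.8°) tan(-16.874°) = 0.0255, h₀ = 1.5453 rad.
Bracket: h₀ sin ϕ sin δ + cos ϕ cos δ sin h₀ = 1.5453×0.08368×-0.29027 + 0.99649×0.95694×0.99968 = -0.037535 + 0.953276 = 0.915741.
Q̄ = (S_0/π) × [bracket] = (589/π) × 0.915741 = 171.7 W/m².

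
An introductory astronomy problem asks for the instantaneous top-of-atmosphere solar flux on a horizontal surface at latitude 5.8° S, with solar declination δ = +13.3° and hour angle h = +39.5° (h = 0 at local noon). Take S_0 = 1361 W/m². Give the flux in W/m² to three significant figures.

985 W/m²

cos θ_z = sin ϕ sin δ + cos ϕ cos δ cos h = -0.023248 + 0.747085 = 0.723837.
Flux = S_0 · cos θ_z = 1361 × 0.723837 = 985.1 W/m².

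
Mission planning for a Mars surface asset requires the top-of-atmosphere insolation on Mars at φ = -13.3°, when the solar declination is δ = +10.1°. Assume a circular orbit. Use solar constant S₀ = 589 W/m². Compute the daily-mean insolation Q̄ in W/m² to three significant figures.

cos H₀ = −tan(-13.3°) tan(+10.100°) = 0.0421, H₀ = 1.5287 rad.
Bracket: H₀ sin φ sin δ + cos φ cos δ sin H₀ = 1.5287×-0.23005×0.17537 + 0.97318×0.98450×0.99911 = -0.061674 + 0.957243 = 0.895569.
Q̄ = (S₀/π) × [bracket] = (589/π) × 0.895569 = 167.9 W/m².

Q̄ ≈ 168 W/m²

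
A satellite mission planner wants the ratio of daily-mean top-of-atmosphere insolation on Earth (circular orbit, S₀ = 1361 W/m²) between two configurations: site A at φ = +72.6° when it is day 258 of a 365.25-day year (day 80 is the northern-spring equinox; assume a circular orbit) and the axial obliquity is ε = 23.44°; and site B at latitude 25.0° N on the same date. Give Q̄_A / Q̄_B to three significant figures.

— Configuration A (φ=+72.6°):
Solar longitude: λ_s = 360° × (258 − 80)/365.25 = 175.441°.
sin δ = sin 23.44° × sin 175.441° = 0.03162, so δ = +1.812°.
cos H₀ = −tan(+72.6°) tan(+1.812°) = -0.1009, H₀ = 1.6719 rad.
Bracket: H₀ sin φ sin δ + cos φ cos δ sin H₀ = 1.6719×0.95424×0.03162 + 0.29904×0.99950×0.99489 = 0.050446 + 0.297363 = 0.347809.
Q̄ = (S₀/π) × [bracket] = (1361/π) × 0.347809 = 150.68 W/m².
— Configuration B (φ=+25.0°):
cos H₀ = −tan(+25.0°) tan(+1.812°) = -0.0147, H₀ = 1.5855 rad.
Bracket: H₀ sin φ sin δ + cos φ cos δ sin H₀ = 1.5855×0.42262×0.03162 + 0.90631×0.99950×0.99989 = 0.021187 + 0.905757 = 0.926944.
Q̄ = (S₀/π) × [bracket] = (1361/π) × 0.926944 = 401.57 W/m².
Ratio Q̄_A / Q̄_B = 150.68 / 401.57 = 0.3752.

Q̄_A / Q̄_B ≈ 0.375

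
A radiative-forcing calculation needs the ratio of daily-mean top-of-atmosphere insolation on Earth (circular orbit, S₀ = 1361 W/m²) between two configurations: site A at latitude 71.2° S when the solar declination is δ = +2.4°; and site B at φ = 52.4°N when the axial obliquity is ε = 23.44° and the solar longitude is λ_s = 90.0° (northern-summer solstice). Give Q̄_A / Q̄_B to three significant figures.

Q̄_A / Q̄_B ≈ 0.229

— Configuration A (φ=-71.2°):
cos H₀ = −tan(-71.2°) tan(+2.400°) = 0.1231, H₀ = 1.4474 rad.
Bracket: H₀ sin φ sin δ + cos φ cos δ sin H₀ = 1.4474×-0.94665×0.04188 + 0.32227×0.99912×0.99239 = -0.057383 + 0.319536 = 0.262153.
Q̄ = (S₀/π) × [bracket] = (1361/π) × 0.262153 = 113.57 W/m².
— Configuration B (φ=+52.4°):
Solar declination: sin δ = sin ε · sin λ_s = sin 23.44° × sin 90.0° = 0.39779, so δ = +23.440°.
cos H₀ = −tan(+52.4°) tan(+23.440°) = -0.5630, H₀ = 2.1688 rad.
Bracket: H₀ sin φ sin δ + cos φ cos δ sin H₀ = 2.1688×0.79229×0.39779 + 0.61015×0.91748×0.82646 = 0.683530 + 0.462653 = 1.146183.
Q̄ = (S₀/π) × [bracket] = (1361/π) × 1.146183 = 496.55 W/m².
Ratio Q̄_A / Q̄_B = 113.57 / 496.55 = 0.2287.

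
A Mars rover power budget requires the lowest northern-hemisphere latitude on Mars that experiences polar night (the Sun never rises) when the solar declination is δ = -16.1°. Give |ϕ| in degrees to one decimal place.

|ϕ| = 73.9°

Polar night requires cos h₀ = −tan ϕ tan δ ≥ 1, i.e. tan ϕ tan δ ≤ −1.
The boundary is |tan ϕ| · |tan δ| = 1, so |ϕ| = 90° − |δ| = 90° − 16.1° = 73.9° in the northern hemisphere.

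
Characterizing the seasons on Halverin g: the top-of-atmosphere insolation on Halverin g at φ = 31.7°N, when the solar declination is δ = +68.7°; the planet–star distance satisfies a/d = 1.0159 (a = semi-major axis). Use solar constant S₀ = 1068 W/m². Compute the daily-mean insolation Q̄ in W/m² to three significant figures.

cos H₀ = −tan(+31.7°) tan(+68.700°) = -1.5841 ≤ −1 ⇒ polar day, H₀ = π.
Bracket: H₀ sin φ sin δ + cos φ cos δ sin H₀ = 3.1416×0.52547×0.93169 + 0.85081×0.36325×0.00000 = 1.538049 + 0.000000 = 1.538049.
Inverse-square distance factor (a/d)² = 1.0159² = 1.032053.
Q̄ = (S₀/π) × 1.032053 × [bracket] = (1068/π) × 1.032053 × 1.538049 = 539.6 W/m².

Q̄ ≈ 540 W/m²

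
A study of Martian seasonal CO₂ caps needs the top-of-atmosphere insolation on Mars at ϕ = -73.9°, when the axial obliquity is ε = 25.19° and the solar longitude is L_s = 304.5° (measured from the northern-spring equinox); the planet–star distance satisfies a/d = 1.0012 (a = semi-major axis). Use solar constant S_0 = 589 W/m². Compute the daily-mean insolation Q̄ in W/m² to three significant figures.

Solar declination: sin δ = sin ε · sin L_s = sin 25.19° × sin 304.5° = -0.35077, so δ = -20.534°.
cos h₀ = −tan(-73.9°) tan(-20.534°) = -1.2977 ≤ −1 ⇒ polar day, h₀ = π.
Bracket: h₀ sin ϕ sin δ + cos ϕ cos δ sin h₀ = 3.1416×-0.96078×-0.35077 + 0.27731×0.93646×0.00000 = 1.058759 + 0.000000 = 1.058759.
Inverse-square distance factor (a/d)² = 1.0012² = 1.002401.
Q̄ = (S_0/π) × 1.002401 × [bracket] = (589/π) × 1.002401 × 1.058759 = 199.0 W/m².

Q̄ ≈ 199 W/m²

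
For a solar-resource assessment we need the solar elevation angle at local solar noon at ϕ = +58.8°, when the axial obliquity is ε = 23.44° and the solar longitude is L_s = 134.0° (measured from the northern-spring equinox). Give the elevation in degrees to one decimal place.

47.8°

Solar declination: sin δ = sin ε · sin L_s = sin 23.44° × sin 134.0° = 0.28615, so δ = +16.627°.
At local noon the hour angle is zero, so the zenith angle equals |ϕ − δ| = |+58.8° − (+16.627°)| = 42.173°.
Elevation = 90° − 42.173° = 47.8°.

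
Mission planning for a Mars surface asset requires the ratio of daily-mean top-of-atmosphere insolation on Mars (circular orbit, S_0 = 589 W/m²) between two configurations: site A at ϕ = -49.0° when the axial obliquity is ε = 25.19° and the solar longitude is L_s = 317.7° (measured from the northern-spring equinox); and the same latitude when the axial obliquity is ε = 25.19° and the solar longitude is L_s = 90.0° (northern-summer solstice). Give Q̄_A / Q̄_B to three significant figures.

— Configuration A (ϕ=-49.0°):
Solar declination: sin δ = sin ε · sin L_s = sin 25.19° × sin 317.7° = -0.28645, so δ = -16.645°.
cos h₀ = −tan(-49.0°) tan(-16.645°) = -0.3439, h₀ = 1.9219 rad.
Bracket: h₀ sin ϕ sin δ + cos ϕ cos δ sin h₀ = 1.9219×-0.75471×-0.28645 + 0.65606×0.95810×0.93899 = 0.415489 + 0.590222 = 1.005711.
Q̄ = (S_0/π) × [bracket] = (589/π) × 1.005711 = 188.56 W/m².
— Configuration B (ϕ=-49.0°):
Solar declination: sin δ = sin ε · sin L_s = sin 25.19° × sin 90.0° = 0.42562, so δ = +25.190°.
cos h₀ = −tan(-49.0°) tan(+25.190°) = 0.5411, h₀ = 0.9991 rad.
Bracket: h₀ sin ϕ sin δ + cos ϕ cos δ sin h₀ = 0.9991×-0.75471×0.42562 + 0.65606×0.90490×0.84097 = -0.320931 + 0.499258 = 0.178327.
Q̄ = (S_0/π) × [bracket] = (589/π) × 0.178327 = 33.434 W/m².
Ratio Q̄_A / Q̄_B = 188.56 / 33.434 = 5.640.

Q̄_A / Q̄_B ≈ 5.64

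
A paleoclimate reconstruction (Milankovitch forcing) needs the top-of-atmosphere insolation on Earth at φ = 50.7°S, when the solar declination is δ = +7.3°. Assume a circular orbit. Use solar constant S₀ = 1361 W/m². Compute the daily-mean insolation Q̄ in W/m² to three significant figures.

Q̄ ≈ 209 W/m²

cos H₀ = −tan(-50.7°) tan(+7.300°) = 0.1565, H₀ = 1.4136 rad.
Bracket: H₀ sin φ sin δ + cos φ cos δ sin H₀ = 1.4136×-0.77384×0.12706 + 0.63338×0.99189×0.98768 = -0.138991 + 0.620503 = 0.481512.
Q̄ = (S₀/π) × [bracket] = (1361/π) × 0.481512 = 208.6 W/m².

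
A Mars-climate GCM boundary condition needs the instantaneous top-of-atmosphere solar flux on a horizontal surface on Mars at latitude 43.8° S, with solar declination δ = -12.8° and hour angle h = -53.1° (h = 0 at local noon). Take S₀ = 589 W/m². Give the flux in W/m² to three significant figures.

cos θ_z = sin φ sin δ + cos φ cos δ cos h = 0.153343 + 0.422590 = 0.575933.
Flux = S₀ · cos θ_z = 589 × 0.575933 = 339.2 W/m².

339 W/m²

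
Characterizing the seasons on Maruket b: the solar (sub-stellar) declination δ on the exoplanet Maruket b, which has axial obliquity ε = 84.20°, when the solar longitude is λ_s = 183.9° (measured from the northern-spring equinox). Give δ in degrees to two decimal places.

sin δ = sin ε · sin λ_s = sin 84.20° × sin 183.9° = -0.067667.
δ = arcsin(-0.067667) = -3.88°.

δ = -3.88°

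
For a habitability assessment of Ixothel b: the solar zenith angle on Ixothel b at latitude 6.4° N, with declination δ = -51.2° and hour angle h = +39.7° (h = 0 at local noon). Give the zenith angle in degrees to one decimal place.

θ_z = 66.9°

cos θ_z = sin ϕ sin δ + cos ϕ cos δ cos h = -0.086872 + 0.479104 = 0.392232.
θ_z = arccos(0.392232) = 66.9°.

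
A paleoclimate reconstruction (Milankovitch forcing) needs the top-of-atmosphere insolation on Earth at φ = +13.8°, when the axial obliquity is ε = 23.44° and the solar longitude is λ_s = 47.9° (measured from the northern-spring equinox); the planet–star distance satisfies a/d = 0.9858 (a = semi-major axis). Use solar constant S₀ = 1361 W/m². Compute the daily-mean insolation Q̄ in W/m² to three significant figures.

Q̄ ≈ 438 W/m²

Solar declination: sin δ = sin ε · sin λ_s = sin 23.44° × sin 47.9° = 0.29515, so δ = +17.166°.
cos H₀ = −tan(+13.8°) tan(+17.166°) = -0.0759, H₀ = 1.6467 rad.
Bracket: H₀ sin φ sin δ + cos φ cos δ sin H₀ = 1.6467×0.23853×0.29515 + 0.97113×0.95545×0.99712 = 0.115931 + 0.925194 = 1.041125.
Inverse-square distance factor (a/d)² = 0.9858² = 0.971802.
Q̄ = (S₀/π) × 0.971802 × [bracket] = (1361/π) × 0.971802 × 1.041125 = 438.3 W/m².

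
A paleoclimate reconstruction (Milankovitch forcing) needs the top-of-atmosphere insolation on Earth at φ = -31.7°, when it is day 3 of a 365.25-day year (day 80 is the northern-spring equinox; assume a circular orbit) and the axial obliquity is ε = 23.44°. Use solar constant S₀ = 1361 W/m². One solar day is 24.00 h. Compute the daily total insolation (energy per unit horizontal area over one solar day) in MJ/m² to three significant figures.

42.3 MJ/m²

Solar longitude: λ_s = 360° × (3 − 80)/365.25 = -75.893°, i.e. -75.893° + 360° = 284.107°.
sin δ = sin 23.44° × sin 284.107° = -0.38579, so δ = -22.693°.
cos H₀ = −tan(-31.7°) tan(-22.693°) = -0.2583, H₀ = 1.8320 rad.
Bracket: H₀ sin φ sin δ + cos φ cos δ sin H₀ = 1.8320×-0.52547×-0.38579 + 0.85081×0.92259×0.96607 = 0.371385 + 0.758315 = 1.129700.
Q̄ = (S₀/π) × [bracket] = (1361/π) × 1.129700 = 489.41 W/m².
Daily total = Q̄ × 24.00 h × 3600 s/h = 489.41 × 24.00 × 3600 / 10⁶ = 42.29 MJ/m².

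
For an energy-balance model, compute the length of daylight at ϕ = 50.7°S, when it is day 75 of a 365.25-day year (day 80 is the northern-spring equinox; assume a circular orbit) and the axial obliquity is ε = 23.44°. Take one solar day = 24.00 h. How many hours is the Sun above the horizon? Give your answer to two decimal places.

12.32 h

Solar longitude: L_s = 360° × (75 − 80)/365.25 = -4.928°, i.e. -4.928° + 360° = 355.072°.
sin δ = sin 23.44° × sin 355.072° = -0.03417, so δ = -1.958°.
cos h₀ = −tan ϕ · tan δ = −tan(-50.7°) × tan(-1.958°) = -0.0418, so h₀ = 1.6126 rad = 92.39°.
Daylight = 2h₀/(2π) × 24.00 h = (1.6126/π) × 24.00 = 12.32 h.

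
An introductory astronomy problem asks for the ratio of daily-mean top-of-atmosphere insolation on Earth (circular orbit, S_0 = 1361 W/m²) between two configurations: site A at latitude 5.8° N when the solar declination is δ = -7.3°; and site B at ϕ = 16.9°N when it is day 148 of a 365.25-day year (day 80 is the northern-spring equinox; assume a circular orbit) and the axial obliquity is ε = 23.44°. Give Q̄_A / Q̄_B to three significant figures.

— Configuration A (ϕ=+5.8°):
cos h₀ = −tan(+5.8°) tan(-7.300°) = 0.0130, h₀ = 1.5578 rad.
Bracket: h₀ sin ϕ sin δ + cos ϕ cos δ sin h₀ = 1.5578×0.10106×-0.12706 + 0.99488×0.99189×0.99992 = -0.020003 + 0.986733 = 0.966730.
Q̄ = (S_0/π) × [bracket] = (1361/π) × 0.966730 = 418.81 W/m².
— Configuration B (ϕ=+16.9°):
Solar longitude: L_s = 360° × (148 − 80)/365.25 = 67.023°.
sin δ = sin 23.44° × sin 67.023° = 0.36623, so δ = +21.483°.
cos h₀ = −tan(+16.9°) tan(+21.483°) = -0.1196, h₀ = 1.6907 rad.
Bracket: h₀ sin ϕ sin δ + cos ϕ cos δ sin h₀ = 1.6907×0.29070×0.36623 + 0.95681×0.93053×0.99283 = 0.179997 + 0.883957 = 1.063954.
Q̄ = (S_0/π) × [bracket] = (1361/π) × 1.063954 = 460.93 W/m².
Ratio Q̄_A / Q̄_B = 418.81 / 460.93 = 0.9086.

Q̄_A / Q̄_B ≈ 0.909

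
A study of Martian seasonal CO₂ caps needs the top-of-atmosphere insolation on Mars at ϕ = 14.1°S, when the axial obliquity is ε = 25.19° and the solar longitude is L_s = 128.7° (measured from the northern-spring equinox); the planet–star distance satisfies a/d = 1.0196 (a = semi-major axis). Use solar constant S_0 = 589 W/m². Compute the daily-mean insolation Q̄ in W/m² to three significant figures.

Q̄ ≈ 154 W/m²

Solar declination: sin δ = sin ε · sin L_s = sin 25.19° × sin 128.7° = 0.33217, so δ = +19.400°.
cos h₀ = −tan(-14.1°) tan(+19.400°) = 0.0885, h₀ = 1.4822 rad.
Bracket: h₀ sin ϕ sin δ + cos ϕ cos δ sin h₀ = 1.4822×-0.24362×0.33217 + 0.96987×0.94322×0.99608 = -0.119944 + 0.911215 = 0.791271.
Inverse-square distance factor (a/d)² = 1.0196² = 1.039584.
Q̄ = (S_0/π) × 1.039584 × [bracket] = (589/π) × 1.039584 × 0.791271 = 154.2 W/m².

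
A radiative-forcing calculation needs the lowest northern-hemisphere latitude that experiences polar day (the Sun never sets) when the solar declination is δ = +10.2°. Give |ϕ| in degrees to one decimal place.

|ϕ| = 79.8°

Polar day requires cos h₀ = −tan ϕ tan δ ≤ −1, i.e. tan ϕ tan δ ≥ 1.
The boundary is |tan ϕ| · |tan δ| = 1, so |ϕ| = 90° − |δ| = 90° − 10.2° = 79.8° in the northern hemisphere.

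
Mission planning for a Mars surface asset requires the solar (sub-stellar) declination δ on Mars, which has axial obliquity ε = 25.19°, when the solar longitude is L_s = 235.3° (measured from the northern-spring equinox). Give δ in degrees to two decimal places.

sin δ = sin ε · sin L_s = sin 25.19° × sin 235.3° = -0.349922.
δ = arcsin(-0.349922) = -20.48°.

δ = -20.48°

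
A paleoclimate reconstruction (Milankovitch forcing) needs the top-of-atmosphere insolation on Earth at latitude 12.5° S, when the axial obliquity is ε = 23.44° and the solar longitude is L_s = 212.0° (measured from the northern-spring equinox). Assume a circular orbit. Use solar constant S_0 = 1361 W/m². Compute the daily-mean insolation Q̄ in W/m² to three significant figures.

Q̄ ≈ 445 W/m²

Solar declination: sin δ = sin ε · sin L_s = sin 23.44° × sin 212.0° = -0.21080, so δ = -12.169°.
cos h₀ = −tan(-12.5°) tan(-12.169°) = -0.0478, h₀ = 1.6186 rad.
Bracket: h₀ sin ϕ sin δ + cos ϕ cos δ sin h₀ = 1.6186×-0.21644×-0.21080 + 0.97630×0.97753×0.99886 = 0.073850 + 0.953275 = 1.027125.
Q̄ = (S_0/π) × [bracket] = (1361/π) × 1.027125 = 445.0 W/m².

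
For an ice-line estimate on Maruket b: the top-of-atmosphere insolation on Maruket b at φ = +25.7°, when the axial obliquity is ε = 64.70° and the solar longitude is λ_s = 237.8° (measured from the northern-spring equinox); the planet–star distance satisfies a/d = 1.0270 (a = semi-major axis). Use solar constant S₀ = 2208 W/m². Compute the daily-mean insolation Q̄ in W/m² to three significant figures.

Solar declination: sin δ = sin ε · sin λ_s = sin 64.70° × sin 237.8° = -0.76503, so δ = -49.910°.
cos H₀ = −tan(+25.7°) tan(-49.910°) = 0.5717, H₀ = 0.9622 rad.
Bracket: H₀ sin φ sin δ + cos φ cos δ sin H₀ = 0.9622×0.43366×-0.76503 + 0.90108×0.64400×0.82045 = -0.319222 + 0.476103 = 0.156881.
Inverse-square distance factor (a/d)² = 1.0270² = 1.054729.
Q̄ = (S₀/π) × 1.054729 × [bracket] = (2208/π) × 1.054729 × 0.156881 = 116.3 W/m².

Q̄ ≈ 116 W/m²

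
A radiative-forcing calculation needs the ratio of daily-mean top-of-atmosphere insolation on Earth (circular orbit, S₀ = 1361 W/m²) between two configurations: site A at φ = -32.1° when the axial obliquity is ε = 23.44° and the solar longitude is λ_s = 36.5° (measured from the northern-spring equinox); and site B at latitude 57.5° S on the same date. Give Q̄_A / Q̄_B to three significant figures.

Q̄_A / Q̄_B ≈ 2.57

— Configuration A (φ=-32.1°):
Solar declination: sin δ = sin ε · sin λ_s = sin 23.44° × sin 36.5° = 0.23661, so δ = +13.687°.
cos H₀ = −tan(-32.1°) tan(+13.687°) = 0.1528, H₀ = 1.4174 rad.
Bracket: H₀ sin φ sin δ + cos φ cos δ sin H₀ = 1.4174×-0.53140×0.23661 + 0.84712×0.97160×0.98826 = -0.178216 + 0.813399 = 0.635183.
Q̄ = (S₀/π) × [bracket] = (1361/π) × 0.635183 = 275.17 W/m².
— Configuration B (φ=-57.5°):
cos H₀ = −tan(-57.5°) tan(+13.687°) = 0.3823, H₀ = 1.1786 rad.
Bracket: H₀ sin φ sin δ + cos φ cos δ sin H₀ = 1.1786×-0.84339×0.23661 + 0.53730×0.97160×0.92405 = -0.235195 + 0.482392 = 0.247197.
Q̄ = (S₀/π) × [bracket] = (1361/π) × 0.247197 = 107.09 W/m².
Ratio Q̄_A / Q̄_B = 275.17 / 107.09 = 2.570.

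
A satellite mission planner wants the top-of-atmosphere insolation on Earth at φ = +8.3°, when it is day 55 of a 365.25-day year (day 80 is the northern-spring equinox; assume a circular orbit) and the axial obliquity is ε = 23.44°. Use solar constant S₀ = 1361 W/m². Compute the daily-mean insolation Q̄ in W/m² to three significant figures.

Solar longitude: λ_s = 360° × (55 − 80)/365.25 = -24.641°, i.e. -24.641° + 360° = 335.359°.
sin δ = sin 23.44° × sin 335.359° = -0.16585, so δ = -9.547°.
cos H₀ = −tan(+8.3°) tan(-9.547°) = 0.0245, H₀ = 1.5463 rad.
Bracket: H₀ sin φ sin δ + cos φ cos δ sin H₀ = 1.5463×0.14436×-0.16585 + 0.98953×0.98615×0.99970 = -0.037022 + 0.975532 = 0.938510.
Q̄ = (S₀/π) × [bracket] = (1361/π) × 0.938510 = 406.6 W/m².

Q̄ ≈ 407 W/m²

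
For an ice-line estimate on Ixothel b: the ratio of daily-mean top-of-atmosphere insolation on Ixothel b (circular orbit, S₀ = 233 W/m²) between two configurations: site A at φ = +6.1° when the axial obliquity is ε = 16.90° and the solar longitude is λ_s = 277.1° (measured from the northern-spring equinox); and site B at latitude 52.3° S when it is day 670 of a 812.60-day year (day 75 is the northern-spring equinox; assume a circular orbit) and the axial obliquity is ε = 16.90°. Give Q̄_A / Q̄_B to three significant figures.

Q̄_A / Q̄_B ≈ 0.914

— Configuration A (φ=+6.1°):
Solar declination: sin δ = sin ε · sin λ_s = sin 16.90° × sin 277.1° = -0.28847, so δ = -16.767°.
cos H₀ = −tan(+6.1°) tan(-16.767°) = 0.0322, H₀ = 1.5386 rad.
Bracket: H₀ sin φ sin δ + cos φ cos δ sin H₀ = 1.5386×0.10626×-0.28847 + 0.99434×0.95749×0.99948 = -0.047162 + 0.951576 = 0.904414.
Q̄ = (S₀/π) × [bracket] = (233/π) × 0.904414 = 67.077 W/m².
— Configuration B (φ=-52.3°):
Solar longitude: λ_s = 360° × (670 − 75)/812.60 = 263.598°.
sin δ = sin 16.90° × sin 263.598° = -0.28889, so δ = -16.791°.
cos H₀ = −tan(-52.3°) tan(-16.791°) = -0.3904, H₀ = 1.9719 rad.
Bracket: H₀ sin φ sin δ + cos φ cos δ sin H₀ = 1.9719×-0.79122×-0.28889 + 0.61153×0.95736×0.92063 = 0.450728 + 0.538987 = 0.989715.
Q̄ = (S₀/π) × [bracket] = (233/π) × 0.989715 = 73.403 W/m².
Ratio Q̄_A / Q̄_B = 67.077 / 73.403 = 0.9138.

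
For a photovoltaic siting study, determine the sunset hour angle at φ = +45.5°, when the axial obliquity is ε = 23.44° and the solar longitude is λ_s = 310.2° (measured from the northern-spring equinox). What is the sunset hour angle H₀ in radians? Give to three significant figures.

H₀ = 1.24 rad

Solar declination: sin δ = sin ε · sin λ_s = sin 23.44° × sin 310.2° = -0.30383, so δ = -17.688°.
cos H₀ = −tan φ · tan δ = −tan(+45.5°) × tan(-17.688°) = 0.3245, so H₀ = 1.2403 rad = 71.06°.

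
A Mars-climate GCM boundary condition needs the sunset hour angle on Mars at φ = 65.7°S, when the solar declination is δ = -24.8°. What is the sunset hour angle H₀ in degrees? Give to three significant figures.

H₀ = 180°

Sunrise equation: cos H₀ = −tan φ · tan δ = -1.0234 ≤ −1, so the Sun never sets (polar day) and H₀ = π.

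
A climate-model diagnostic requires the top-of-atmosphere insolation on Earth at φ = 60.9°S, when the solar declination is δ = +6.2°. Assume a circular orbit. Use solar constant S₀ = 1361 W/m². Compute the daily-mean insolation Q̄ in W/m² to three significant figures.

Q̄ ≈ 149 W/m²

cos H₀ = −tan(-60.9°) tan(+6.200°) = 0.1952, H₀ = 1.3744 rad.
Bracket: H₀ sin φ sin δ + cos φ cos δ sin H₀ = 1.3744×-0.87377×0.10800 + 0.48634×0.99415×0.98077 = -0.129698 + 0.474197 = 0.344499.
Q̄ = (S₀/π) × [bracket] = (1361/π) × 0.344499 = 149.2 W/m².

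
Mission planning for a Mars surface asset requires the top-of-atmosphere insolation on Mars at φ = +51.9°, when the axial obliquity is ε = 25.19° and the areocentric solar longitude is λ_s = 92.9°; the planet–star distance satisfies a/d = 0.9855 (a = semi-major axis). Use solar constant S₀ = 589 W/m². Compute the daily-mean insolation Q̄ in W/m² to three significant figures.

Q̄ ≈ 216 W/m²

sin δ = sin 25.19° × sin 92.9° = 0.42508, so δ = +25.155°.
cos H₀ = −tan(+51.9°) tan(+25.155°) = -0.5989, H₀ = 2.2130 rad.
Bracket: H₀ sin φ sin δ + cos φ cos δ sin H₀ = 2.2130×0.78694×0.42508 + 0.61704×0.90516×0.80081 = 0.740276 + 0.447268 = 1.187544.
Inverse-square distance factor (a/d)² = 0.9855² = 0.971210.
Q̄ = (S₀/π) × 0.971210 × [bracket] = (589/π) × 0.971210 × 1.187544 = 216.2 W/m².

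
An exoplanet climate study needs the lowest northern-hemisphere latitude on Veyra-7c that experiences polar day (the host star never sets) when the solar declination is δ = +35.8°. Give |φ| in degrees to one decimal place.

Polar day requires cos H₀ = −tan φ tan δ ≤ −1, i.e. tan φ tan δ ≥ 1.
The boundary is |tan φ| · |tan δ| = 1, so |φ| = 90° − |δ| = 90° − 35.8° = 54.2° in the northern hemisphere.

|φ| = 54.2°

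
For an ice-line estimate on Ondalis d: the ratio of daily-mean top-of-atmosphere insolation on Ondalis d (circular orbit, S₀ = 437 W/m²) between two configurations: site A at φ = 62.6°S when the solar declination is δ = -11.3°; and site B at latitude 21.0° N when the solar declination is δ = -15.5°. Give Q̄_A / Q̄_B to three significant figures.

Q̄_A / Q̄_B ≈ 1.01

— Configuration A (φ=-62.6°):
cos H₀ = −tan(-62.6°) tan(-11.300°) = -0.3855, H₀ = 1.9665 rad.
Bracket: H₀ sin φ sin δ + cos φ cos δ sin H₀ = 1.9665×-0.88782×-0.19595 + 0.46020×0.98061×0.92271 = 0.342109 + 0.416398 = 0.758507.
Q̄ = (S₀/π) × [bracket] = (437/π) × 0.758507 = 105.51 W/m².
— Configuration B (φ=+21.0°):
cos H₀ = −tan(+21.0°) tan(-15.500°) = 0.1065, H₀ = 1.4641 rad.
Bracket: H₀ sin φ sin δ + cos φ cos δ sin H₀ = 1.4641×0.35837×-0.26724 + 0.93358×0.96363×0.99432 = -0.140218 + 0.894516 = 0.754298.
Q̄ = (S₀/π) × [bracket] = (437/π) × 0.754298 = 104.92 W/m².
Ratio Q̄_A / Q̄_B = 105.51 / 104.92 = 1.006.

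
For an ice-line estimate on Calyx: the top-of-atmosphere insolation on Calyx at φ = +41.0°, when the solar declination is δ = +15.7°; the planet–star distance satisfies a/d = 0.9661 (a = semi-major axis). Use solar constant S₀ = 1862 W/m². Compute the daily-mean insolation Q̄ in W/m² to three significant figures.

Q̄ ≈ 568 W/m²

cos H₀ = −tan(+41.0°) tan(+15.700°) = -0.2443, H₀ = 1.8176 rad.
Bracket: H₀ sin φ sin δ + cos φ cos δ sin H₀ = 1.8176×0.65606×0.27060 + 0.75471×0.96269×0.96969 = 0.322678 + 0.704530 = 1.027208.
Inverse-square distance factor (a/d)² = 0.9661² = 0.933349.
Q̄ = (S₀/π) × 0.933349 × [bracket] = (1862/π) × 0.933349 × 1.027208 = 568.2 W/m².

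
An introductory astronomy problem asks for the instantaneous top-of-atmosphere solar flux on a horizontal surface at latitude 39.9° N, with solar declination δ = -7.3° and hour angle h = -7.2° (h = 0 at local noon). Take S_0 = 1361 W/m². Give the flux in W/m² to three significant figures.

917 W/m²

cos θ_z = sin ϕ sin δ + cos ϕ cos δ cos h = -0.081506 + 0.754947 = 0.673441.
Flux = S_0 · cos θ_z = 1361 × 0.673441 = 916.6 W/m².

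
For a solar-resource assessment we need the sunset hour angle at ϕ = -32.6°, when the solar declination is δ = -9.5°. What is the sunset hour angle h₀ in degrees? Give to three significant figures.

cos h₀ = −tan ϕ · tan δ = −tan(-32.6°) × tan(-9.500°) = -0.1070, so h₀ = 1.6780 rad = 96.14°.

h₀ = 96.1°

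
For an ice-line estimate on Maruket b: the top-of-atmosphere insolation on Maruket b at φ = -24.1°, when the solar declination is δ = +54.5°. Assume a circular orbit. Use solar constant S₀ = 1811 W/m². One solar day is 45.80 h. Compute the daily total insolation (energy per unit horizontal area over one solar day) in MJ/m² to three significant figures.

11.0 MJ/m²

cos H₀ = −tan(-24.1°) tan(+54.500°) = 0.6271, H₀ = 0.8929 rad.
Bracket: H₀ sin φ sin δ + cos φ cos δ sin H₀ = 0.8929×-0.40833×0.81412 + 0.91283×0.58070×0.77892 = -0.296826 + 0.412890 = 0.116064.
Q̄ = (S₀/π) × [bracket] = (1811/π) × 0.116064 = 66.906 W/m².
Daily total = Q̄ × 45.80 h × 3600 s/h = 66.906 × 45.80 × 3600 / 10⁶ = 11.03 MJ/m².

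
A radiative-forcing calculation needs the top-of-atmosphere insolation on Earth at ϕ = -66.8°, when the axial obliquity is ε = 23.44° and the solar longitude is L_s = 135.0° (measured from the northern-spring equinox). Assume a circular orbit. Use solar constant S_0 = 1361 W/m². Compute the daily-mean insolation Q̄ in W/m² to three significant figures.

Q̄ ≈ 27.9 W/m²

Solar declination: sin δ = sin ε · sin L_s = sin 23.44° × sin 135.0° = 0.28128, so δ = +16.337°.
cos h₀ = −tan(-66.8°) tan(+16.337°) = 0.6839, h₀ = 0.8177 rad.
Bracket: h₀ sin ϕ sin δ + cos ϕ cos δ sin h₀ = 0.8177×-0.91914×0.28128 + 0.39394×0.95963×0.72959 = -0.211405 + 0.275812 = 0.064407.
Q̄ = (S_0/π) × [bracket] = (1361/π) × 0.064407 = 27.90 W/m².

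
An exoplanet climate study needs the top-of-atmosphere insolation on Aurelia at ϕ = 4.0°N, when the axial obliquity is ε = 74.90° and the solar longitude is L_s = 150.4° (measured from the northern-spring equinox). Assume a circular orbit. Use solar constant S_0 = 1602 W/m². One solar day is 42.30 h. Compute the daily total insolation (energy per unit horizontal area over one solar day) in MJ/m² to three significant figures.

Solar declination: sin δ = sin ε · sin L_s = sin 74.90° × sin 150.4° = 0.47689, so δ = +28.482°.
cos h₀ = −tan(+4.0°) tan(+28.482°) = -0.0379, h₀ = 1.6087 rad.
Bracket: h₀ sin ϕ sin δ + cos ϕ cos δ sin h₀ = 1.6087×0.06976×0.47689 + 0.99756×0.87896×0.99928 = 0.053518 + 0.876184 = 0.929702.
Q̄ = (S_0/π) × [bracket] = (1602/π) × 0.929702 = 474.09 W/m².
Daily total = Q̄ × 42.30 h × 3600 s/h = 474.09 × 42.30 × 3600 / 10⁶ = 72.19 MJ/m².

72.2 MJ/m²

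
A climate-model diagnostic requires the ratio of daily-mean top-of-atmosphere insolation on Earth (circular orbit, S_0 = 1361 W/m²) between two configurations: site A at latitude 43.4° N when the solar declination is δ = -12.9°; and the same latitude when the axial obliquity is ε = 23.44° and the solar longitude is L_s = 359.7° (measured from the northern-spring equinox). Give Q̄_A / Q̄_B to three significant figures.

— Configuration A (ϕ=+43.4°):
cos h₀ = −tan(+43.4°) tan(-12.900°) = 0.2166, h₀ = 1.3525 rad.
Bracket: h₀ sin ϕ sin δ + cos ϕ cos δ sin h₀ = 1.3525×0.68709×-0.22325 + 0.72657×0.97476×0.97626 = -0.207464 + 0.691418 = 0.483954.
Q̄ = (S_0/π) × [bracket] = (1361/π) × 0.483954 = 209.66 W/m².
— Configuration B (ϕ=+43.4°):
Solar declination: sin δ = sin ε · sin L_s = sin 23.44° × sin 359.7° = -0.00208, so δ = -0.119°.
cos h₀ = −tan(+43.4°) tan(-0.119°) = 0.0020, h₀ = 1.5688 rad.
Bracket: h₀ sin ϕ sin δ + cos ϕ cos δ sin h₀ = 1.5688×0.68709×-0.00208 + 0.72657×1.00000×1.00000 = -0.002242 + 0.726570 = 0.724328.
Q̄ = (S_0/π) × [bracket] = (1361/π) × 0.724328 = 313.79 W/m².
Ratio Q̄_A / Q̄_B = 209.66 / 313.79 = 0.6682.

Q̄_A / Q̄_B ≈ 0.668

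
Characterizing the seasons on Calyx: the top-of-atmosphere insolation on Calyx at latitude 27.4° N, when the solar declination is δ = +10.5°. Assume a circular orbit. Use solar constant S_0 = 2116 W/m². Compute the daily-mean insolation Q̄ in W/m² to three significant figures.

Q̄ ≈ 679 W/m²

cos h₀ = −tan(+27.4°) tan(+10.500°) = -0.0961, h₀ = 1.6670 rad.
Bracket: h₀ sin ϕ sin δ + cos ϕ cos δ sin h₀ = 1.6670×0.46020×0.18224 + 0.88782×0.98325×0.99537 = 0.139806 + 0.868907 = 1.008713.
Q̄ = (S_0/π) × [bracket] = (2116/π) × 1.008713 = 679.4 W/m².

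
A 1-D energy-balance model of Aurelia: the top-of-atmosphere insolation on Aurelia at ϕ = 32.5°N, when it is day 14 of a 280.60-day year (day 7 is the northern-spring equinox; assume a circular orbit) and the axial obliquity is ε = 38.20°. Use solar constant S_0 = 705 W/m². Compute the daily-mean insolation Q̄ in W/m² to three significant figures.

Q̄ ≈ 207 W/m²

Solar longitude: L_s = 360° × (14 − 7)/280.60 = 8.981°.
sin δ = sin 38.20° × sin 8.981° = 0.09654, so δ = +5.540°.
cos h₀ = −tan(+32.5°) tan(+5.540°) = -0.0618, h₀ = 1.6326 rad.
Bracket: h₀ sin ϕ sin δ + cos ϕ cos δ sin h₀ = 1.6326×0.53730×0.09654 + 0.84339×0.99533×0.99809 = 0.084684 + 0.837848 = 0.922532.
Q̄ = (S_0/π) × [bracket] = (705/π) × 0.922532 = 207.0 W/m².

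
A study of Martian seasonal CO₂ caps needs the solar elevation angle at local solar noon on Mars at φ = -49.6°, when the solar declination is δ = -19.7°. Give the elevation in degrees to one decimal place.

60.1°

At local noon the hour angle is zero, so the zenith angle equals |φ − δ| = |-49.6° − (-19.700°)| = 29.900°.
Elevation = 90° − 29.900° = 60.1°.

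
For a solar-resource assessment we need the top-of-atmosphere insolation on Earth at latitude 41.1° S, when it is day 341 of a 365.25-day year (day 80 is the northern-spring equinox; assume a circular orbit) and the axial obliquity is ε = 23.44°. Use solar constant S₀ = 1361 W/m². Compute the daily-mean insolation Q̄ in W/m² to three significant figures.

Q̄ ≈ 495 W/m²

Solar longitude: λ_s = 360° × (341 − 80)/365.25 = 257.248°.
sin δ = sin 23.44° × sin 257.248° = -0.38798, so δ = -22.829°.
cos H₀ = −tan(-41.1°) tan(-22.829°) = -0.3672, H₀ = 1.9468 rad.
Bracket: H₀ sin φ sin δ + cos φ cos δ sin H₀ = 1.9468×-0.65738×-0.38798 + 0.75356×0.92167×0.93013 = 0.496532 + 0.646007 = 1.142539.
Q̄ = (S₀/π) × [bracket] = (1361/π) × 1.142539 = 495.0 W/m².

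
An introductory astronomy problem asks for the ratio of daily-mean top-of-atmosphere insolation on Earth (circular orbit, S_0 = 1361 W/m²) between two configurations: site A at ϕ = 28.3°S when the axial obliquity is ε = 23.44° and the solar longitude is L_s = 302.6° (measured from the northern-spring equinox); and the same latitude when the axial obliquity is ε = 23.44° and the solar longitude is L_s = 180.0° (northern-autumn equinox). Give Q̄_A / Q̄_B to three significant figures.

— Configuration A (ϕ=-28.3°):
Solar declination: sin δ = sin ε · sin L_s = sin 23.44° × sin 302.6° = -0.33512, so δ = -19.580°.
cos h₀ = −tan(-28.3°) tan(-19.580°) = -0.1915, h₀ = 1.7635 rad.
Bracket: h₀ sin ϕ sin δ + cos ϕ cos δ sin h₀ = 1.7635×-0.47409×-0.33512 + 0.88048×0.94218×0.98149 = 0.280180 + 0.814215 = 1.094395.
Q̄ = (S_0/π) × [bracket] = (1361/π) × 1.094395 = 474.11 W/m².
— Configuration B (ϕ=-28.3°):
Solar declination: sin δ = sin ε · sin L_s = sin 23.44° × sin 180.0° = 0.00000, so δ = +0.000°.
cos h₀ = −tan(-28.3°) tan(+0.000°) = 0.0000, h₀ = 1.5708 rad.
Bracket: h₀ sin ϕ sin δ + cos ϕ cos δ sin h₀ = 1.5708×-0.47409×0.00000 + 0.88048×1.00000×1.00000 = -0.000000 + 0.880480 = 0.880480.
Q̄ = (S_0/π) × [bracket] = (1361/π) × 0.880480 = 381.44 W/m².
Ratio Q̄_A / Q̄_B = 474.11 / 381.44 = 1.243.

Q̄_A / Q̄_B ≈ 1.24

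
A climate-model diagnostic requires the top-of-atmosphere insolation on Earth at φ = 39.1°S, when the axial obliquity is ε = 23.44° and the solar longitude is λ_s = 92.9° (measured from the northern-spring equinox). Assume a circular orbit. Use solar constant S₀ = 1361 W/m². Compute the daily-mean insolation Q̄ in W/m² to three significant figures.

Solar declination: sin δ = sin ε · sin λ_s = sin 23.44° × sin 92.9° = 0.39728, so δ = +23.408°.
cos H₀ = −tan(-39.1°) tan(+23.408°) = 0.3518, H₀ = 1.2113 rad.
Bracket: H₀ sin φ sin δ + cos φ cos δ sin H₀ = 1.2113×-0.63068×0.39728 + 0.77605×0.91770×0.93607 = -0.303499 + 0.666651 = 0.363152.
Q̄ = (S₀/π) × [bracket] = (1361/π) × 0.363152 = 157.3 W/m².

Q̄ ≈ 157 W/m²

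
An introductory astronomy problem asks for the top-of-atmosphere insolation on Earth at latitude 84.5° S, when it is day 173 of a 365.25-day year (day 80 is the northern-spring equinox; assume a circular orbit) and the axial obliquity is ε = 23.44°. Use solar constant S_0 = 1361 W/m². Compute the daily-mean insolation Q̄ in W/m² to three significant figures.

Solar longitude: L_s = 360° × (173 − 80)/365.25 = 91.663°.
sin δ = sin 23.44° × sin 91.663° = 0.39762, so δ = +23.430°.
cos h₀ = −tan(-84.5°) tan(+23.430°) = 4.5005 ≥ 1 ⇒ polar night, h₀ = 0 and Q̄ = 0.

Q̄ ≈ 0.00 W/m²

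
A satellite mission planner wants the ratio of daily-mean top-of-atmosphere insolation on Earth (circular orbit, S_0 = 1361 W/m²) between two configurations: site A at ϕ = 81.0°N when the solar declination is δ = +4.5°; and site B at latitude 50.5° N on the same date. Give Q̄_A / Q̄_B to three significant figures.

— Configuration A (ϕ=+81.0°):
cos h₀ = −tan(+81.0°) tan(+4.500°) = -0.4969, h₀ = 2.0908 rad.
Bracket: h₀ sin ϕ sin δ + cos ϕ cos δ sin h₀ = 2.0908×0.98769×0.07846 + 0.15643×0.99692×0.86781 = 0.162025 + 0.135333 = 0.297358.
Q̄ = (S_0/π) × [bracket] = (1361/π) × 0.297358 = 128.82 W/m².
— Configuration B (ϕ=+50.5°):
cos h₀ = −tan(+50.5°) tan(+4.500°) = -0.0955, h₀ = 1.6664 rad.
Bracket: h₀ sin ϕ sin δ + cos ϕ cos δ sin h₀ = 1.6664×0.77162×0.07846 + 0.63608×0.99692×0.99543 = 0.100886 + 0.631223 = 0.732109.
Q̄ = (S_0/π) × [bracket] = (1361/π) × 0.732109 = 317.16 W/m².
Ratio Q̄_A / Q̄_B = 128.82 / 317.16 = 0.4062.

Q̄_A / Q̄_B ≈ 0.406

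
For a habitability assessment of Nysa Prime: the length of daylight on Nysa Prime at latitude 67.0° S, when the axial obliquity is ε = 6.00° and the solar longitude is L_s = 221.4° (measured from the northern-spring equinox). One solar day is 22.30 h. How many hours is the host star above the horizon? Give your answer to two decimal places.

Solar declination: sin δ = sin ε · sin L_s = sin 6.00° × sin 221.4° = -0.06913, so δ = -3.964°.
cos h₀ = −tan ϕ · tan δ = −tan(-67.0°) × tan(-3.964°) = -0.1632, so h₀ = 1.7348 rad = 99.40°.
Daylight = 2h₀/(2π) × 22.30 h = (1.7348/π) × 22.30 = 12.31 h.

12.31 h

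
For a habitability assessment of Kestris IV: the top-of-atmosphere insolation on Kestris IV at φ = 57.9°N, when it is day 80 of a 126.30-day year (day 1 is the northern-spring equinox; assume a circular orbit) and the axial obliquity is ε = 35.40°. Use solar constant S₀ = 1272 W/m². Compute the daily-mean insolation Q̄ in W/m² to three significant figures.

Q̄ ≈ 28.0 W/m²

Solar longitude: λ_s = 360° × (80 − 1)/126.30 = 225.178°.
sin δ = sin 35.40° × sin 225.178° = -0.41089, so δ = -24.260°.
cos H₀ = −tan(+57.9°) tan(-24.260°) = 0.7185, H₀ = 0.7692 rad.
Bracket: H₀ sin φ sin δ + cos φ cos δ sin H₀ = 0.7692×0.84712×-0.41089 + 0.53140×0.91169×0.69557 = -0.267738 + 0.336984 = 0.069246.
Q̄ = (S₀/π) × [bracket] = (1272/π) × 0.069246 = 28.04 W/m².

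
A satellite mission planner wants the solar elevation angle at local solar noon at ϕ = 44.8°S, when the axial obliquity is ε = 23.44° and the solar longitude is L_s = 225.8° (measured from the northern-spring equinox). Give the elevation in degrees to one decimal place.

Solar declination: sin δ = sin ε · sin L_s = sin 23.44° × sin 225.8° = -0.28518, so δ = -16.570°.
At local noon the hour angle is zero, so the zenith angle equals |ϕ − δ| = |-44.8° − (-16.570°)| = 28.230°.
Elevation = 90° − 28.230° = 61.8°.

61.8°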